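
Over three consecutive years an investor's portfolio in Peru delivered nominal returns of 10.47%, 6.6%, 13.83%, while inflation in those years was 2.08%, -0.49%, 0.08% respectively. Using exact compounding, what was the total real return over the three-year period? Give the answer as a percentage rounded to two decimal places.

Compound the nominal returns: 1.1047 × 1.0660 × 1.1383 = 1.340474.
Compound inflation: 1.0208 × 0.9951 × 1.0008 = 1.016611.
Deflate: 1.340474 / 1.016611 = 1.318571.
Total real return = 1.318571 − 1 → 31.86%.

31.86%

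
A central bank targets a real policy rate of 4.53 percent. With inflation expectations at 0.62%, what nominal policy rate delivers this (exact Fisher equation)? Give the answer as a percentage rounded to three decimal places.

(1 + i) = (1 + r)(1 + π) = 1.04530 × 1.00620 = 1.05178086
i = 1.05178086 − 1, so the required nominal rate is 5.178%.

5.178%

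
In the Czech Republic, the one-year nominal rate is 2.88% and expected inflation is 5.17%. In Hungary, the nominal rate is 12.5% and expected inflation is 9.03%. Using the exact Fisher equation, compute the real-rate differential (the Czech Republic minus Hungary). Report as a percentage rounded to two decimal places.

-5.36%

The Czech Republic: (1 + 0.0288)/(1 + 0.0517) − 1 = -2.1774%
Hungary: (1 + 0.1250)/(1 + 0.0903) − 1 = 3.1826%
Differential = -2.1774% − 3.1826% = -5.3600% → -5.36%.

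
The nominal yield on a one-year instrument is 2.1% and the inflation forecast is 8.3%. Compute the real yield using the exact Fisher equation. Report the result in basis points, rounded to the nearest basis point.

By the Fisher relation, 1 + r = (1 + i)/(1 + π).
1 + r = 1.02100 / 1.08300 = 0.942752
r = 0.942752 − 1 = -5.7248%, i.e. -572 basis points.

-572 basis points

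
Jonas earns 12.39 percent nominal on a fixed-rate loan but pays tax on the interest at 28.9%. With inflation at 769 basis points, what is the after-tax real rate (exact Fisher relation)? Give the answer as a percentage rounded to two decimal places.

1.04%

After-tax nominal return = 12.39% × (1 − 0.289) = 8.80929%.
1 + r = 1.0880929 / 1.07690 = 1.010394
After-tax real rate = 1.010394 − 1 → 1.04%.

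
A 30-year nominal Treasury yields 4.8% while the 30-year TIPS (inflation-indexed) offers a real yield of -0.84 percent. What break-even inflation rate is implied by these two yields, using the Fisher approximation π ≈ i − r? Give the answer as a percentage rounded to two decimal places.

π ≈ i − r = 4.8% − (-0.84%) → 5.64%.

5.64%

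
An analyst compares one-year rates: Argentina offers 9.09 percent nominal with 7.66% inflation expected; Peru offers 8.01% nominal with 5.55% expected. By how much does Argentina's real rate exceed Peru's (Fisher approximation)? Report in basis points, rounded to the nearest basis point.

-103 basis points

Argentina: 9.09% − 7.66% = 1.430%
Peru: 8.01% − 5.55% = 2.460%
Differential = -1.030% → -103 basis points.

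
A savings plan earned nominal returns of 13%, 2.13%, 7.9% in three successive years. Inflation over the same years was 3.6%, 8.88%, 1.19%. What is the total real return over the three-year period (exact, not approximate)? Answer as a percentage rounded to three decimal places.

9.096%

Compound the nominal returns: 1.1300 × 1.0213 × 1.0790 = 1.245240.
Compound inflation: 1.0360 × 1.0888 × 1.0119 = 1.141420.
Deflate: 1.245240 / 1.141420 = 1.090957.
Total real return = 1.090957 − 1 → 9.096%.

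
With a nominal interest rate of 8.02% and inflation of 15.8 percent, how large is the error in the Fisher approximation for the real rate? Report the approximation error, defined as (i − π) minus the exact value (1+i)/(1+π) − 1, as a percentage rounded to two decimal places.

Approximate: r ≈ 8.020% − 15.800% = -7.7800%
Exact: (1 + 0.0802)/(1 + 0.1580) − 1 = -6.7185%
Error = -7.7800% − (-6.7185%) = -1.0615% → -1.06%.

-1.06%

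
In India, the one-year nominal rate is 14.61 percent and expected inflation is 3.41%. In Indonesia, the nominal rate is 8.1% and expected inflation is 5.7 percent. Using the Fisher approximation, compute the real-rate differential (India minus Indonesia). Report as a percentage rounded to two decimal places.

8.80%

India: 14.61% − 3.41% = 11.200%
Indonesia: 8.1% − 5.7% = 2.400%
Differential = 8.800% → 8.80%.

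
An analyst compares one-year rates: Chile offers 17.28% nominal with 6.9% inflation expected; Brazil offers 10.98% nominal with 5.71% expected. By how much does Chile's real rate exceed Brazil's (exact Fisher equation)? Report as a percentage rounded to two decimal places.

4.72%

Chile: (1 + 0.1728)/(1 + 0.0690) − 1 = 9.7100%
Brazil: (1 + 0.1098)/(1 + 0.0571) − 1 = 4.9853%
Differential = 9.7100% − 4.9853% = 4.7247% → 4.72%.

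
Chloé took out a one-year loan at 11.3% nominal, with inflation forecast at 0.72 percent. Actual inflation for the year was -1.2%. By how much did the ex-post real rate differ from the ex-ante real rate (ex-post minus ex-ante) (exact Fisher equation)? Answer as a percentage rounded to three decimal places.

Ex-ante: (1 + 0.1130)/(1 + 0.0072) − 1 = 10.50437%
Ex-post: (1 + 0.1130)/(1 − 0.0120) − 1 = 12.65182%
Difference (ex-post − ex-ante) = 2.14745% → 2.147%.

2.147%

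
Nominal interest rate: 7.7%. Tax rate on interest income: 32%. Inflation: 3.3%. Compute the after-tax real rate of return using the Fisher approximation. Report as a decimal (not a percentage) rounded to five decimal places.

0.01936

After-tax nominal return = 7.7% × (1 − 0.32) = 5.2360%.
r ≈ 5.2360% − 3.3% → 0.01936.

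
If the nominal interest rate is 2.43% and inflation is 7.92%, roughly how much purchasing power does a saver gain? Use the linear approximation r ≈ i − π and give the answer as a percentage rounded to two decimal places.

r ≈ i − π = 2.43% − 7.92% = -5.49%.

-5.49%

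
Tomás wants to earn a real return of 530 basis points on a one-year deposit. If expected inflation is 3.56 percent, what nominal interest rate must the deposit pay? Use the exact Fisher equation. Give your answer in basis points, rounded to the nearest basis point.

(1 + i) = (1 + r)(1 + π) = 1.05300 × 1.03560 = 1.0904868
i = 1.0904868 − 1, so the required nominal rate is 905 basis points.

905 basis points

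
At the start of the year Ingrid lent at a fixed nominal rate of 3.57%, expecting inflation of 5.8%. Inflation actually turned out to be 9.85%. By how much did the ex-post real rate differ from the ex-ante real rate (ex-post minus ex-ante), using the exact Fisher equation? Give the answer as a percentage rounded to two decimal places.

-3.61%

Ex-ante: (1 + 0.0357)/(1 + 0.0580) − 1 = -2.1078%
Ex-post: (1 + 0.0357)/(1 + 0.0985) − 1 = -5.7169%
Difference (ex-post − ex-ante) = -3.6091% → -3.61%.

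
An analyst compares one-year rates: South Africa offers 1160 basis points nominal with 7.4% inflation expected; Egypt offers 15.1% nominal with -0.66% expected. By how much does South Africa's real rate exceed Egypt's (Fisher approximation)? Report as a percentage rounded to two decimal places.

South Africa: 11.6% − 7.4% = 4.200%
Egypt: 15.1% − (-0.66%) = 15.760%
Differential = -11.560% → -11.56%.

-11.56%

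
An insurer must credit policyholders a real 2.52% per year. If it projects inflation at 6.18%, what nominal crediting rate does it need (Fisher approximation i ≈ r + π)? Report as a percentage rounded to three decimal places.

i ≈ r + π = 2.52% + 6.18% = 8.700%.

8.700%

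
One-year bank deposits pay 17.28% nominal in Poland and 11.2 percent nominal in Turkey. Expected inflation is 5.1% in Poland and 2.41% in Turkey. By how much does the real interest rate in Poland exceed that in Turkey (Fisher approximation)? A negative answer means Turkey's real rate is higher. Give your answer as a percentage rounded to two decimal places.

3.39%

Poland: 17.28% − 5.1% = 12.180%
Turkey: 11.2% − 2.41% = 8.790%
Differential = 3.390% → 3.39%.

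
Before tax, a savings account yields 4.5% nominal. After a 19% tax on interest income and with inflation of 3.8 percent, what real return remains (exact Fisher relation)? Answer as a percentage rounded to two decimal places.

After-tax nominal return = 4.5% × (1 − 0.19) = 3.6450%.
1 + r = 1.03645 / 1.03800 = 0.998507
After-tax real rate = 0.998507 − 1 → -0.15%.

-0.15%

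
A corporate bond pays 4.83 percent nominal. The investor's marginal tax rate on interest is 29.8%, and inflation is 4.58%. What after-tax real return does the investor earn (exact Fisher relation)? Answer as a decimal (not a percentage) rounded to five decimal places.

-0.01137

After-tax nominal return = 4.83% × (1 − 0.298) = 3.39066%.
1 + r = 1.0339066 / 1.04580 = 0.988627
After-tax real rate = 0.988627 − 1 → -0.01137.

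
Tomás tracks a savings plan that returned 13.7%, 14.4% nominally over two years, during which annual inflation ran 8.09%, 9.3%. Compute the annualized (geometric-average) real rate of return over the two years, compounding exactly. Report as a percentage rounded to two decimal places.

4.93%

Compound the nominal returns: 1.1370 × 1.1440 = 1.30072800.
Compound inflation: 1.0809 × 1.0930 = 1.18142370.
Deflate: 1.30072800 / 1.18142370 = 1.10098350.
Annualized real rate = 1.10098350^(1/2) − 1 = 4.9278% → 4.93%.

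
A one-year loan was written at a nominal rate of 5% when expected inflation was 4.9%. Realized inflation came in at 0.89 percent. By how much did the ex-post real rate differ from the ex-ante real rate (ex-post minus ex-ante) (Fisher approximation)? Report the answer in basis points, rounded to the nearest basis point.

Ex-ante: 5% − 4.9% = 0.100%
Ex-post: 5% − 0.89% = 4.110%
Difference (ex-post − ex-ante) = 4.0100% → 401 basis points.

401 basis points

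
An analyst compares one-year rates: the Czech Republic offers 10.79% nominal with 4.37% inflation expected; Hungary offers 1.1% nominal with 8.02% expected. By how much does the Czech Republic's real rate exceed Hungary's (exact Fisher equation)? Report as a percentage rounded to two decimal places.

12.56%

The Czech Republic: (1 + 0.1079)/(1 + 0.0437) − 1 = 6.1512%
Hungary: (1 + 0.0110)/(1 + 0.0802) − 1 = -6.4062%
Differential = 6.1512% − (-6.4062%) = 12.5574% → 12.56%.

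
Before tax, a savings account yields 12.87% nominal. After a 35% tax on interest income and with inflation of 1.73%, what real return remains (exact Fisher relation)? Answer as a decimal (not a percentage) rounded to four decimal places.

0.0652

After-tax nominal return = 12.87% × (1 − 0.35) = 8.3655%.
1 + r = 1.083655 / 1.01730 = 1.065227
After-tax real rate = 1.065227 − 1 → 0.0652.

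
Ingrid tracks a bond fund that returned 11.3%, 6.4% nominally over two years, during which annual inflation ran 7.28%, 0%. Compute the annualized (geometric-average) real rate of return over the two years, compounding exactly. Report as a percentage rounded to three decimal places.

Nominal growth factor = 1.1130 × 1.0640 = 1.18423200
Price-level growth factor = 1.0728 × 1.0000 = 1.07280000
Real growth factor = 1.18423200 / 1.07280000 = 1.10387025
Annualized real rate = 1.10387025^(1/2) − 1 = 5.0652% → 5.065%.

5.065%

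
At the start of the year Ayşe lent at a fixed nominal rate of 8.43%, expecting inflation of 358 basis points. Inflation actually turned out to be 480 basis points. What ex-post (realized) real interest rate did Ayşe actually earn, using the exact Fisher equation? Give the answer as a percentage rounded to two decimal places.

Ex-post: (1 + 0.0843)/(1 + 0.0480) − 1 = 3.4637%
So the realized real rate is 3.46%.

3.46%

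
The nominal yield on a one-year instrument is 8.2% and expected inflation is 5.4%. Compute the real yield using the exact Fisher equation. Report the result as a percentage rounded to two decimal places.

By the Fisher relation, 1 + r = (1 + i)/(1 + π).
1 + r = 1.08200 / 1.05400 = 1.026565
r = 1.026565 − 1 = 2.6565%, i.e. 2.66%.

2.66%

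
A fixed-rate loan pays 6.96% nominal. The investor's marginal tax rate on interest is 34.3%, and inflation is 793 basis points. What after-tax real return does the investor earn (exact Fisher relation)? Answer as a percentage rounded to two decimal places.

-3.11%

After-tax nominal return = 6.96% × (1 − 0.343) = 4.57272%.
1 + r = 1.0457272 / 1.07930 = 0.968894
After-tax real rate = 0.968894 − 1 → -3.11%.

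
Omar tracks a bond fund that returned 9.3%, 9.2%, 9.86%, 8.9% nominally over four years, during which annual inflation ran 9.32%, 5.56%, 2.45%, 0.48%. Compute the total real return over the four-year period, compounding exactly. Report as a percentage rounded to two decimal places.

20.20%

Nominal growth factor = 1.0930 × 1.0920 × 1.0986 × 1.0890 = 1.427941
Price-level growth factor = 1.0932 × 1.0556 × 1.0245 × 1.0048 = 1.187929
Real growth factor = 1.427941 / 1.187929 = 1.202042
Total real return = 1.202042 − 1 → 20.20%.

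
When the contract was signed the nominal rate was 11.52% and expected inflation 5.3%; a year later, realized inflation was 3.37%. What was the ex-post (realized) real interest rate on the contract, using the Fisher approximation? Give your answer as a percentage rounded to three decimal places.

8.150%

Ex-post: 11.52% − 3.37% = 8.150%
So the realized real rate is 8.150%.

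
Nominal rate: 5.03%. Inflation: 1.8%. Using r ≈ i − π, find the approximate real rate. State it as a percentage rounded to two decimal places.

3.23%

r ≈ i − π = 5.03% − 1.8% = 3.23%.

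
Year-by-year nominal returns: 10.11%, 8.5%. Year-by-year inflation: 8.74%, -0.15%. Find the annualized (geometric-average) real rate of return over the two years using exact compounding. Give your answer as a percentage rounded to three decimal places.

Nominal growth factor = 1.1011 × 1.0850 = 1.19469350
Price-level growth factor = 1.0874 × 0.9985 = 1.08576890
Real growth factor = 1.19469350 / 1.08576890 = 1.10032024
Annualized real rate = 1.10032024^(1/2) − 1 = 4.8962% → 4.896%.

4.896%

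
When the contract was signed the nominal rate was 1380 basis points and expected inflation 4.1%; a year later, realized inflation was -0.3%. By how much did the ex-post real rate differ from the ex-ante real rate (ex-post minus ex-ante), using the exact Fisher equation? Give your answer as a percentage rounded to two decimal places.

4.82%

Ex-ante: (1 + 0.1380)/(1 + 0.0410) − 1 = 9.3180%
Ex-post: (1 + 0.1380)/(1 − 0.0030) − 1 = 14.1424%
Difference (ex-post − ex-ante) = 4.8245% → 4.82%.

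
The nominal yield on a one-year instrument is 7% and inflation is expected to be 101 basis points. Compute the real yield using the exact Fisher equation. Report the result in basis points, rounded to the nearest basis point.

593 basis points

1 + r = 1.07000 / 1.01010 = 1.059301
r = 1.059301 − 1 = 5.9301%, i.e. 593 basis points.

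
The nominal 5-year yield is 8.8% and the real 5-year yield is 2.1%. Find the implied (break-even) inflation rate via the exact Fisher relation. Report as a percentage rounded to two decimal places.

6.56%

(1 + π) = (1 + i)/(1 + r) = 1.08800 / 1.02100 = 1.065622
Break-even inflation = 1.065622 − 1 → 6.56%.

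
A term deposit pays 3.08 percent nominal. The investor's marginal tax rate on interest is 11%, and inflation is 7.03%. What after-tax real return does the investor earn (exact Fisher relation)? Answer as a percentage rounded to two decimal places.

After-tax nominal return = 3.08% × (1 − 0.11) = 2.7412%.
1 + r = 1.027412 / 1.07030 = 0.959929
After-tax real rate = 0.959929 − 1 → -4.01%.

-4.01%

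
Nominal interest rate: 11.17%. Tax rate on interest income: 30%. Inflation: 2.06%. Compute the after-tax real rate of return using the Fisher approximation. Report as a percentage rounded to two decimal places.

5.76%

After-tax nominal return = 11.17% × (1 − 0.3) = 7.8190%.
r ≈ 7.8190% − 2.06% → 5.76%.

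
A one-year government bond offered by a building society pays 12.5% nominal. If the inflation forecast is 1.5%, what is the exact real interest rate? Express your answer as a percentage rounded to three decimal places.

10.837%

By the Fisher equation, 1 + r = (1 + i)/(1 + π).
1 + r = 1.12500 / 1.01500 = 1.108374
r = 1.108374 − 1 = 10.8374%, i.e. 10.837%.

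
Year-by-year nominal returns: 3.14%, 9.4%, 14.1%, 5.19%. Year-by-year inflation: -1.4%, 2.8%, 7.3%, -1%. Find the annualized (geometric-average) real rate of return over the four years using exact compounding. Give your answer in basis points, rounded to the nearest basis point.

Compound the nominal returns: 1.0314 × 1.0940 × 1.1410 × 1.0519 = 1.35426779.
Compound inflation: 0.9860 × 1.0280 × 1.0730 × 0.9900 = 1.07672537.
Deflate: 1.35426779 / 1.07672537 = 1.25776528.
Annualized real rate = 1.25776528^(1/4) − 1 = 5.9010% → 590 basis points.

590 basis points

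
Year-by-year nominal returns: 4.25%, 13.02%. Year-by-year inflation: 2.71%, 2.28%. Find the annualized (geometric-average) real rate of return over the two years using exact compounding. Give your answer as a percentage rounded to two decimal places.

5.90%

Compound the nominal returns: 1.0425 × 1.1302 = 1.17823350.
Compound inflation: 1.0271 × 1.0228 = 1.05051788.
Deflate: 1.17823350 / 1.05051788 = 1.12157396.
Annualized real rate = 1.12157396^(1/2) − 1 = 5.9044% → 5.90%.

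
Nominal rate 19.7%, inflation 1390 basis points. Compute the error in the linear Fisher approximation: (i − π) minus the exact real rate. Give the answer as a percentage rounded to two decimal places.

0.71%

Approximate: r ≈ 19.700% − 13.900% = 5.8000%
Exact: (1 + 0.1970)/(1 + 0.1390) − 1 = 5.0922%
Error = 5.8000% − 5.0922% = 0.7078% → 0.71%.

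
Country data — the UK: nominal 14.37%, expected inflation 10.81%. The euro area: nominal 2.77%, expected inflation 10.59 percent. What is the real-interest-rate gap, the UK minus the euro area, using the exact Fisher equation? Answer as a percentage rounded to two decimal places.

The UK: (1 + 0.1437)/(1 + 0.1081) − 1 = 3.2127%
The euro area: (1 + 0.0277)/(1 + 0.1059) − 1 = -7.0712%
Differential = 3.2127% − (-7.0712%) = 10.2839% → 10.28%.

10.28%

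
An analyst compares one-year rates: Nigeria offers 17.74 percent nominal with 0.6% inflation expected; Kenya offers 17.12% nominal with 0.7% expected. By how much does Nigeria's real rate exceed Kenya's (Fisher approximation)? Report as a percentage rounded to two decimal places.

0.72%

Nigeria: 17.74% − 0.6% = 17.140%
Kenya: 17.12% − 0.7% = 16.420%
Differential = 0.720% → 0.72%.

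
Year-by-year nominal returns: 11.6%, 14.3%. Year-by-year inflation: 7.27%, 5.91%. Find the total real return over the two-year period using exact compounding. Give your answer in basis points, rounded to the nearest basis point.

1228 basis points

Compound the nominal returns: 1.1160 × 1.1430 = 1.275588.
Compound inflation: 1.0727 × 1.0591 = 1.136097.
Deflate: 1.275588 / 1.136097 = 1.122781.
Total real return = 1.122781 − 1 → 1228 basis points.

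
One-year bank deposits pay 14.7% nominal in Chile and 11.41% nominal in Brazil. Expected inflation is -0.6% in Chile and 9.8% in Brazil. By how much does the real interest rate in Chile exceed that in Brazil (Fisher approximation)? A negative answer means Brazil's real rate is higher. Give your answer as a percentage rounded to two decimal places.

Chile: 14.7% − (-0.6%) = 15.300%
Brazil: 11.41% − 9.8% = 1.610%
Differential = 13.690% → 13.69%.

13.69%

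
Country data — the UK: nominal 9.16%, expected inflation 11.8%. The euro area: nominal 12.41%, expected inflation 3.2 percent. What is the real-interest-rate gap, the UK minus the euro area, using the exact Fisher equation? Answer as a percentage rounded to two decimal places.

The UK: (1 + 0.0916)/(1 + 0.1180) − 1 = -2.3614%
The euro area: (1 + 0.1241)/(1 + 0.0320) − 1 = 8.9244%
Differential = -2.3614% − 8.9244% = -11.2858% → -11.29%.

-11.29%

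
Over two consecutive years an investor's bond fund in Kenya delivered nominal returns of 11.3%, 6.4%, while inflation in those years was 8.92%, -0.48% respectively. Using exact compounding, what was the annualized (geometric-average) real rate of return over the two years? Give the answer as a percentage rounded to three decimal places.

4.522%

Compound the nominal returns: 1.1130 × 1.0640 = 1.18423200.
Compound inflation: 1.0892 × 0.9952 = 1.08397184.
Deflate: 1.18423200 / 1.08397184 = 1.09249333.
Annualized real rate = 1.09249333^(1/2) − 1 = 4.5224% → 4.522%.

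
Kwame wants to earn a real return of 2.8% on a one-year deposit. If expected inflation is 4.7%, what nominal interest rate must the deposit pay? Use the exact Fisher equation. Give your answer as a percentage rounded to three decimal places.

(1 + i) = (1 + r)(1 + π) = 1.02800 × 1.04700 = 1.076316
i = 1.076316 − 1, so the required nominal rate is 7.632%.

7.632%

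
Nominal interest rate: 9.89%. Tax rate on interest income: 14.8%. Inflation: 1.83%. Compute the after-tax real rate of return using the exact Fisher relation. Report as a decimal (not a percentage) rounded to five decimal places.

0.06478

After-tax nominal return = 9.89% × (1 − 0.148) = 8.42628%.
1 + r = 1.0842628 / 1.01830 = 1.064777
After-tax real rate = 1.064777 − 1 → 0.06478.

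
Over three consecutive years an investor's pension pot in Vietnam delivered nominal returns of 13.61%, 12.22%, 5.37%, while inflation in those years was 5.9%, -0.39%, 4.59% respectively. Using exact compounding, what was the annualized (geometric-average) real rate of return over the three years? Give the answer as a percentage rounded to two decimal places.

6.78%

Compound the nominal returns: 1.1361 × 1.1222 × 1.0537 = 1.34339524.
Compound inflation: 1.0590 × 0.9961 × 1.0459 = 1.10328843.
Deflate: 1.34339524 / 1.10328843 = 1.21762832.
Annualized real rate = 1.21762832^(1/3) − 1 = 6.7837% → 6.78%.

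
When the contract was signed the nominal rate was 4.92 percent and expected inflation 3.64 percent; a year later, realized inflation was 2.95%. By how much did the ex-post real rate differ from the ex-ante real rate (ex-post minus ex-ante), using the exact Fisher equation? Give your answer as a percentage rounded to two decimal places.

0.68%

Ex-ante: (1 + 0.0492)/(1 + 0.0364) − 1 = 1.2350%
Ex-post: (1 + 0.0492)/(1 + 0.0295) − 1 = 1.9136%
Difference (ex-post − ex-ante) = 0.6785% → 0.68%.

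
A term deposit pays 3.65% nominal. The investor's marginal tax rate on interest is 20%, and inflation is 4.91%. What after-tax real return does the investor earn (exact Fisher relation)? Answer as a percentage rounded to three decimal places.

After-tax nominal return = 3.65% × (1 − 0.2) = 2.9200%.
1 + r = 1.02920 / 1.04910 = 0.981031
After-tax real rate = 0.981031 − 1 → -1.897%.

-1.897%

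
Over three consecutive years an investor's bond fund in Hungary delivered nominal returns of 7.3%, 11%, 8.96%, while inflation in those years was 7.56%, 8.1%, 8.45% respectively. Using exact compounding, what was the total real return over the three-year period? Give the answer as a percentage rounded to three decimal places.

2.916%

Nominal growth factor = 1.0730 × 1.1100 × 1.0896 = 1.297746
Price-level growth factor = 1.0756 × 1.0810 × 1.0845 = 1.260974
Real growth factor = 1.297746 / 1.260974 = 1.029162
Total real return = 1.029162 − 1 → 2.916%.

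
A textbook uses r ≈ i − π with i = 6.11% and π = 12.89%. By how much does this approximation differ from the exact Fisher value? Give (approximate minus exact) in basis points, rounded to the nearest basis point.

-77 basis points

Approximate: r ≈ 6.110% − 12.890% = -6.7800%
Exact: (1 + 0.0611)/(1 + 0.1289) − 1 = -6.0058%
Error = -6.7800% − (-6.0058%) = -0.7742% → -77 basis points.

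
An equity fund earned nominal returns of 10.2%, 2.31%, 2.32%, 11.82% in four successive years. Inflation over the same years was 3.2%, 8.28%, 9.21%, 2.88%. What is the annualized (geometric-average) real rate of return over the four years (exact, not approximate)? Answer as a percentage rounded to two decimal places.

0.68%

Nominal growth factor = 1.1020 × 1.0231 × 1.0232 × 1.1182 = 1.28997026
Price-level growth factor = 1.0320 × 1.0828 × 1.0921 × 1.0288 = 1.25551327
Real growth factor = 1.28997026 / 1.25551327 = 1.02744455
Annualized real rate = 1.02744455^(1/4) − 1 = 0.6792% → 0.68%.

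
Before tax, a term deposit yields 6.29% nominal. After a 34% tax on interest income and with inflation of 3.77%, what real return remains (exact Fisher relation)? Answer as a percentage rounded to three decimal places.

After-tax nominal return = 6.29% × (1 − 0.34) = 4.1514%.
1 + r = 1.041514 / 1.03770 = 1.0036754
After-tax real rate = 1.0036754 − 1 → 0.368%.

0.368%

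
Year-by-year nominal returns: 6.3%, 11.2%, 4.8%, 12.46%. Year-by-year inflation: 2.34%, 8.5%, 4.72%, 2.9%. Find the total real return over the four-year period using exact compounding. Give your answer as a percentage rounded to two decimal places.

16.43%

Compound the nominal returns: 1.0630 × 1.1120 × 1.0480 × 1.1246 = 1.393149.
Compound inflation: 1.0234 × 1.0850 × 1.0472 × 1.0290 = 1.196521.
Deflate: 1.393149 / 1.196521 = 1.164333.
Total real return = 1.164333 − 1 → 16.43%.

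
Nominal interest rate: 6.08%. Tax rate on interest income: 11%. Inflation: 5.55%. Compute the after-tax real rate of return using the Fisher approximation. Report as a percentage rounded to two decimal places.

After-tax nominal return = 6.08% × (1 − 0.11) = 5.4112%.
r ≈ 5.4112% − 5.55% → -0.14%.

-0.14%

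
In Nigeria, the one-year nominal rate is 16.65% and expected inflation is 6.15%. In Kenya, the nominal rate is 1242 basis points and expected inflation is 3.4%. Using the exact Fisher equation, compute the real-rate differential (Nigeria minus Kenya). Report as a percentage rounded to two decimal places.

1.17%

Nigeria: (1 + 0.1665)/(1 + 0.0615) − 1 = 9.8917%
Kenya: (1 + 0.1242)/(1 + 0.0340) − 1 = 8.7234%
Differential = 9.8917% − 8.7234% = 1.1683% → 1.17%.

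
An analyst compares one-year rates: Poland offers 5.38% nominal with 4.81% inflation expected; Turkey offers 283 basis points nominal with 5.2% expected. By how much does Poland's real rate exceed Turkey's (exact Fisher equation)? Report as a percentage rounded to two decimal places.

2.80%

Poland: (1 + 0.0538)/(1 + 0.0481) − 1 = 0.5438%
Turkey: (1 + 0.0283)/(1 + 0.0520) − 1 = -2.2529%
Differential = 0.5438% − (-2.2529%) = 2.7967% → 2.80%.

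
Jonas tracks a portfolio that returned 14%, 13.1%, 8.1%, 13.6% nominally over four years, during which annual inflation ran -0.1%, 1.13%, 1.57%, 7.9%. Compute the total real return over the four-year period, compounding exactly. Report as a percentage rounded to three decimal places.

43.001%

Nominal growth factor = 1.1400 × 1.1310 × 1.0810 × 1.1360 = 1.583330
Price-level growth factor = 0.9990 × 1.0113 × 1.0157 × 1.0790 = 1.107216
Real growth factor = 1.583330 / 1.107216 = 1.430010
Total real return = 1.430010 − 1 → 43.001%.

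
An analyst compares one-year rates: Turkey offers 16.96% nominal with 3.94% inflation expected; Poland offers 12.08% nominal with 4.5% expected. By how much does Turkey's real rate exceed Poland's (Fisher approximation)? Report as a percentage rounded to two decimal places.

Turkey: 16.96% − 3.94% = 13.020%
Poland: 12.08% − 4.5% = 7.580%
Differential = 5.440% → 5.44%.

5.44%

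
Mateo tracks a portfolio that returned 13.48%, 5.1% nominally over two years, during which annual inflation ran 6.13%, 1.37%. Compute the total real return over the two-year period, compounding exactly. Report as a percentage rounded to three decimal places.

Nominal growth factor = 1.1348 × 1.0510 = 1.192675
Price-level growth factor = 1.0613 × 1.0137 = 1.075840
Real growth factor = 1.192675 / 1.075840 = 1.108599
Total real return = 1.108599 − 1 → 10.860%.

10.860%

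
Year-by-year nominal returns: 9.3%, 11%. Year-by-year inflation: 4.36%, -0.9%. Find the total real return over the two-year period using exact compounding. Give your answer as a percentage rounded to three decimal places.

17.310%

Compound the nominal returns: 1.0930 × 1.1100 = 1.213230.
Compound inflation: 1.0436 × 0.9910 = 1.034208.
Deflate: 1.213230 / 1.034208 = 1.173101.
Total real return = 1.173101 − 1 → 17.310%.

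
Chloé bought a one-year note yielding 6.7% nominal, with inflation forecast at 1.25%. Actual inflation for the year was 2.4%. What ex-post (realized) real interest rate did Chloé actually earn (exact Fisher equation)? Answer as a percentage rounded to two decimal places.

Ex-post: (1 + 0.0670)/(1 + 0.0240) − 1 = 4.1992%
So the realized real rate is 4.20%.

4.20%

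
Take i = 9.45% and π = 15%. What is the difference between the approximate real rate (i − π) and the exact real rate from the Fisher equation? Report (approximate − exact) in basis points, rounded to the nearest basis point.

-72 basis points

Approximate: r ≈ 9.450% − 15.000% = -5.5500%
Exact: (1 + 0.0945)/(1 + 0.1500) − 1 = -4.8261%
Error = -5.5500% − (-4.8261%) = -0.7239% → -72 basis points.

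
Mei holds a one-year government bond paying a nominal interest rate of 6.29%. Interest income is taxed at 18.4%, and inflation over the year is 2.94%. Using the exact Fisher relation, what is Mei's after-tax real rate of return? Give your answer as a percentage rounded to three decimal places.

2.130%

After-tax nominal return = 6.29% × (1 − 0.184) = 5.13264%.
1 + r = 1.0513264 / 1.02940 = 1.021300
After-tax real rate = 1.021300 − 1 → 2.130%.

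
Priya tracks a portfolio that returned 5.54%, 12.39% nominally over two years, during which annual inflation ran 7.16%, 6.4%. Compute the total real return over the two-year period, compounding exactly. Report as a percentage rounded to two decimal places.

4.03%

Nominal growth factor = 1.0554 × 1.1239 = 1.186164
Price-level growth factor = 1.0716 × 1.0640 = 1.140182
Real growth factor = 1.186164 / 1.140182 = 1.040328
Total real return = 1.040328 − 1 → 4.03%.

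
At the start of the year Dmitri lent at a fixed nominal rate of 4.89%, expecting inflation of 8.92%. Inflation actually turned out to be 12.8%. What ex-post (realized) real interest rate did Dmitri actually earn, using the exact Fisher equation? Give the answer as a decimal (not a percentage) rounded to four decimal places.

-0.0701

Ex-post: (1 + 0.0489)/(1 + 0.1280) − 1 = -7.0124%
So the realized real rate is -0.0701.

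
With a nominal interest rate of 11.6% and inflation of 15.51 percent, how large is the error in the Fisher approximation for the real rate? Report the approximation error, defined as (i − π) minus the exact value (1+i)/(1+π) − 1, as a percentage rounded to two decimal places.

Approximate: r ≈ 11.600% − 15.510% = -3.9100%
Exact: (1 + 0.1160)/(1 + 0.1551) − 1 = -3.38499%
Error = -3.9100% − (-3.38499%) = -0.52501% → -0.53%.

-0.53%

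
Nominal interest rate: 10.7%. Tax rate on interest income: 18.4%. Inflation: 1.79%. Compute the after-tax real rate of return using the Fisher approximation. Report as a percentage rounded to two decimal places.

After-tax nominal return = 10.7% × (1 − 0.184) = 8.7312%.
r ≈ 8.7312% − 1.79% → 6.94%.

6.94%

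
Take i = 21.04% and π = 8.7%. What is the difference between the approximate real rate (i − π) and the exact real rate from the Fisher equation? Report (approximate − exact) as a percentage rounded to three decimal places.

Approximate: r ≈ 21.040% − 8.700% = 12.3400%
Exact: (1 + 0.2104)/(1 + 0.0870) − 1 = 11.3523%
Error = 12.3400% − 11.3523% = 0.9877% → 0.988%.

0.988%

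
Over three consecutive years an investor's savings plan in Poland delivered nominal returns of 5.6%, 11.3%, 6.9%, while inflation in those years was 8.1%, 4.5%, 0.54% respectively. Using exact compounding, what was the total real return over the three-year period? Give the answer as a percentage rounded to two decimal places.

Nominal growth factor = 1.0560 × 1.1130 × 1.0690 = 1.256426
Price-level growth factor = 1.0810 × 1.0450 × 1.0054 = 1.135745
Real growth factor = 1.256426 / 1.135745 = 1.106257
Total real return = 1.106257 − 1 → 10.63%.

10.63%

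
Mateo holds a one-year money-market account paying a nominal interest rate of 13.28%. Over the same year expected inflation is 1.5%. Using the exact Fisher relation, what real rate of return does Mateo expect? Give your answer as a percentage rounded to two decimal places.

1 + r = 1.13280 / 1.01500 = 1.116059
r = 1.116059 − 1 = 11.6059%, i.e. 11.61%.

11.61%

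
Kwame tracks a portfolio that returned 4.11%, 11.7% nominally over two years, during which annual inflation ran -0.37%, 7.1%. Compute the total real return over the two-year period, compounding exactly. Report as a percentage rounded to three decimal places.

Compound the nominal returns: 1.0411 × 1.1170 = 1.162909.
Compound inflation: 0.9963 × 1.0710 = 1.067037.
Deflate: 1.162909 / 1.067037 = 1.089848.
Total real return = 1.089848 − 1 → 8.985%.

8.985%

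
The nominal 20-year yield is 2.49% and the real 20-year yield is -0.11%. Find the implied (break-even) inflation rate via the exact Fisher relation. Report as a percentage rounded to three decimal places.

(1 + π) = (1 + i)/(1 + r) = 1.02490 / 0.99890 = 1.026029
Break-even inflation = 1.026029 − 1 → 2.603%.

2.603%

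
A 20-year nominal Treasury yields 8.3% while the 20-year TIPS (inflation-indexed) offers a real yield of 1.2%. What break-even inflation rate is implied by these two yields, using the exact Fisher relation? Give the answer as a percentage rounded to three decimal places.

7.016%

(1 + π) = (1 + i)/(1 + r) = 1.08300 / 1.01200 = 1.070158
Break-even inflation = 1.070158 − 1 → 7.016%.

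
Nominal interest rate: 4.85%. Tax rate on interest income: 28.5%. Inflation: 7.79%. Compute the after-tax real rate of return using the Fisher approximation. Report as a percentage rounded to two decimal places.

-4.32%

After-tax nominal return = 4.85% × (1 − 0.285) = 3.46775%.
r ≈ 3.46775% − 7.79% → -4.32%.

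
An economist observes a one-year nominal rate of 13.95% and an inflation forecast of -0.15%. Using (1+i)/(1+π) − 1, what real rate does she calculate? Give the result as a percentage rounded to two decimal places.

14.12%

By the Fisher equation, 1 + r = (1 + i)/(1 + π).
1 + r = 1.13950 / 0.99850 = 1.141212
r = 1.141212 − 1 = 14.1212%, i.e. 14.12%.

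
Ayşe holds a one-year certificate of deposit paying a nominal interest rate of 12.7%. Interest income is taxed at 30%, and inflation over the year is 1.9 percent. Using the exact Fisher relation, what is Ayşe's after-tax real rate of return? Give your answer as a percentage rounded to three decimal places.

6.860%

After-tax nominal return = 12.7% × (1 − 0.3) = 8.8900%.
1 + r = 1.08890 / 1.01900 = 1.068597
After-tax real rate = 1.068597 − 1 → 6.860%.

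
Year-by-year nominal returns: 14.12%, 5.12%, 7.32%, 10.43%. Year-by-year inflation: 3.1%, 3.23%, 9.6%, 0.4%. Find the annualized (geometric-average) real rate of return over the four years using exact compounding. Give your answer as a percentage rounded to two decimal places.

Nominal growth factor = 1.1412 × 1.0512 × 1.0732 × 1.1043 = 1.42172255
Price-level growth factor = 1.0310 × 1.0323 × 1.0960 × 1.0040 = 1.17114012
Real growth factor = 1.42172255 / 1.17114012 = 1.21396451
Annualized real rate = 1.21396451^(1/4) − 1 = 4.9667% → 4.97%.

4.97%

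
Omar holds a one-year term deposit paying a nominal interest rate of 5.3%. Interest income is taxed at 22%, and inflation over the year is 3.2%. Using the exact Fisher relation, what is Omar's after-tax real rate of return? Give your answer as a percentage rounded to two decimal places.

0.91%

After-tax nominal return = 5.3% × (1 − 0.22) = 4.1340%.
1 + r = 1.04134 / 1.03200 = 1.0090504
After-tax real rate = 1.0090504 − 1 → 0.91%.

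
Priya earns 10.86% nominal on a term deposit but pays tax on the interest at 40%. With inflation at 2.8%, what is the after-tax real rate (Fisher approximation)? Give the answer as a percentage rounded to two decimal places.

After-tax nominal return = 10.86% × (1 − 0.4) = 6.5160%.
r ≈ 6.5160% − 2.8% → 3.72%.

3.72%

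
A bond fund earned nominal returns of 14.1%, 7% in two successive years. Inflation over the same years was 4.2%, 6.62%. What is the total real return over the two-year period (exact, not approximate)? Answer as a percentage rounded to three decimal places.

9.891%

Nominal growth factor = 1.1410 × 1.0700 = 1.220870
Price-level growth factor = 1.0420 × 1.0662 = 1.110980
Real growth factor = 1.220870 / 1.110980 = 1.098912
Total real return = 1.098912 − 1 → 9.891%.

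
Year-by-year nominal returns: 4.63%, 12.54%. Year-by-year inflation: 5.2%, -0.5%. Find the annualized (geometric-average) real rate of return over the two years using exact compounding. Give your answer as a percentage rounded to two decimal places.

Compound the nominal returns: 1.0463 × 1.1254 = 1.17750602.
Compound inflation: 1.0520 × 0.9950 = 1.04674000.
Deflate: 1.17750602 / 1.04674000 = 1.12492694.
Annualized real rate = 1.12492694^(1/2) − 1 = 6.0626% → 6.06%.

6.06%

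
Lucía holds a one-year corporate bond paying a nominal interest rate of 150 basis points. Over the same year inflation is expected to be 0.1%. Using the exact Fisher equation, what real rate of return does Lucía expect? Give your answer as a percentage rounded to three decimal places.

By the Fisher equation, 1 + r = (1 + i)/(1 + π).
1 + r = 1.01500 / 1.00100 = 1.013986
r = 1.013986 − 1 = 1.3986%, i.e. 1.399%.

1.399%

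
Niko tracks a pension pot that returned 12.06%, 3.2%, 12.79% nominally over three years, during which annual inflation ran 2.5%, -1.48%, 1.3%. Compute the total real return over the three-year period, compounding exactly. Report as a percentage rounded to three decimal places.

27.510%

Compound the nominal returns: 1.1206 × 1.0320 × 1.1279 = 1.304370.
Compound inflation: 1.0250 × 0.9852 × 1.0130 = 1.022958.
Deflate: 1.304370 / 1.022958 = 1.275097.
Total real return = 1.275097 − 1 → 27.510%.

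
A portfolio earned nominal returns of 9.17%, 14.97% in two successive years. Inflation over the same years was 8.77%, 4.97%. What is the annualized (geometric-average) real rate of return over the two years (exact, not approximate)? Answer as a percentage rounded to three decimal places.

Nominal growth factor = 1.0917 × 1.1497 = 1.25512749
Price-level growth factor = 1.0877 × 1.0497 = 1.14175869
Real growth factor = 1.25512749 / 1.14175869 = 1.09929314
Annualized real rate = 1.09929314^(1/2) − 1 = 4.8472% → 4.847%.

4.847%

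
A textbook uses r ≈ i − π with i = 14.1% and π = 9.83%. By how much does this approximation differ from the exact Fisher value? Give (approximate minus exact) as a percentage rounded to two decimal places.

0.38%

Approximate: r ≈ 14.100% − 9.830% = 4.2700%
Exact: (1 + 0.1410)/(1 + 0.0983) − 1 = 3.8878%
Error = 4.2700% − 3.8878% = 0.3822% → 0.38%.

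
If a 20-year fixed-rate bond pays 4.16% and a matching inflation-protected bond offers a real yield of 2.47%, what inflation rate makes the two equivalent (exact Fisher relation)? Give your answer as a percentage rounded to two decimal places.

1.65%

(1 + π) = (1 + i)/(1 + r) = 1.04160 / 1.02470 = 1.016493
Break-even inflation = 1.016493 − 1 → 1.65%.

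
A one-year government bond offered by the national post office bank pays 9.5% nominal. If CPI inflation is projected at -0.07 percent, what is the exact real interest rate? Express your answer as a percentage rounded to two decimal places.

By the Fisher identity, 1 + r = (1 + i)/(1 + π).
1 + r = 1.09500 / 0.99930 = 1.095767
r = 1.095767 − 1 = 9.5767%, i.e. 9.58%.

9.58%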